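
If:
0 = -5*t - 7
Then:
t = -7/5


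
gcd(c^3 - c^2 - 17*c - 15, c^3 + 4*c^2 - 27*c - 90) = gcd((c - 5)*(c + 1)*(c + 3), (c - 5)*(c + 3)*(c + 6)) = c^2 - 2*c - 15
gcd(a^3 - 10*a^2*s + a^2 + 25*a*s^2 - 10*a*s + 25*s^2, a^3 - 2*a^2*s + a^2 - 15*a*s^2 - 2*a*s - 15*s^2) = -a^2 + 5*a*s - a + 5*s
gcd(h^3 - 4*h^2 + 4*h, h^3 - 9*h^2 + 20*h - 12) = h - 2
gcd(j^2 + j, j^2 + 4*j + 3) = j + 1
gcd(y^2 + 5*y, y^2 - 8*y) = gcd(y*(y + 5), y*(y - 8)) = y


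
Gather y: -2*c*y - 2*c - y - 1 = -2*c + y*(-2*c - 1) - 1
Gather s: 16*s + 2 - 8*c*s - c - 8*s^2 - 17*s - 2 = -c - 8*s^2 + s*(-8*c - 1)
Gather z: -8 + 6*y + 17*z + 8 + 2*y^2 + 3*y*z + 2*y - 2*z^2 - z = 2*y^2 + 8*y - 2*z^2 + z*(3*y + 16)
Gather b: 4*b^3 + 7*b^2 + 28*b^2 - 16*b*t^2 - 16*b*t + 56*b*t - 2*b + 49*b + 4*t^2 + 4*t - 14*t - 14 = 4*b^3 + 35*b^2 + b*(-16*t^2 + 40*t + 47) + 4*t^2 - 10*t - 14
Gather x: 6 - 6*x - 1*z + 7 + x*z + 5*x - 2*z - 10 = x*(z - 1) - 3*z + 3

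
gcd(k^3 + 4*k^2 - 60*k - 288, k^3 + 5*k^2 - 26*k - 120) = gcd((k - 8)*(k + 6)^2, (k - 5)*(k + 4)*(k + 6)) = k + 6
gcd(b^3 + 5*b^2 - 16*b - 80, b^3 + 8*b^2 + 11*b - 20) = b^2 + 9*b + 20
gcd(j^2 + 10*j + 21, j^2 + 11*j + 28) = j + 7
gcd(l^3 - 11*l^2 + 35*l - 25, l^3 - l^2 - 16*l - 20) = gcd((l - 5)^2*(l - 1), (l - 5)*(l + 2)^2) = l - 5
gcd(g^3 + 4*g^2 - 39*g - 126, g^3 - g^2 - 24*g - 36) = g^2 - 3*g - 18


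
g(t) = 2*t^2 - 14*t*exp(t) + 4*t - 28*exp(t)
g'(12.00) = -34178454.20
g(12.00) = -31899603.12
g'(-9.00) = -31.99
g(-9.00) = 126.01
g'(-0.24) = -27.36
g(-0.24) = -20.23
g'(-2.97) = -7.90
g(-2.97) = 6.46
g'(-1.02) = -10.08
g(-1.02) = -6.95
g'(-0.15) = -30.94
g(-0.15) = -22.85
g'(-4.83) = -15.12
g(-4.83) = 27.65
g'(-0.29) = -25.55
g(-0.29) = -18.91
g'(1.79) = -390.49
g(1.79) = -304.23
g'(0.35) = -61.15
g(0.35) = -45.04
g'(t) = -14*t*exp(t) + 4*t - 42*exp(t) + 4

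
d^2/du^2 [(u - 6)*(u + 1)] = 2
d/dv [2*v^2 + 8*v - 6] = 4*v + 8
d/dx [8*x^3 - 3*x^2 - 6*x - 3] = 24*x^2 - 6*x - 6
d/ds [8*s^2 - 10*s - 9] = 16*s - 10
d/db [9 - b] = -1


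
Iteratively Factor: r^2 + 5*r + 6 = (r + 2)*(r + 3)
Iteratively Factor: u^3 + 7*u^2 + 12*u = (u)*(u^2 + 7*u + 12) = u*(u + 3)*(u + 4)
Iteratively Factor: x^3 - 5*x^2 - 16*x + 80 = (x + 4)*(x^2 - 9*x + 20) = (x - 5)*(x + 4)*(x - 4)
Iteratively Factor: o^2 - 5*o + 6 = (o - 3)*(o - 2)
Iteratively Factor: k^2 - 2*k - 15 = (k - 5)*(k + 3)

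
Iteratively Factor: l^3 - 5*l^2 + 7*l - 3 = (l - 1)*(l^2 - 4*l + 3) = (l - 3)*(l - 1)*(l - 1)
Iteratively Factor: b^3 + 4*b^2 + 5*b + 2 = (b + 1)*(b^2 + 3*b + 2) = (b + 1)*(b + 2)*(b + 1)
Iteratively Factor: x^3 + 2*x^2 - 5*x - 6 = (x + 3)*(x^2 - x - 2) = (x - 2)*(x + 3)*(x + 1)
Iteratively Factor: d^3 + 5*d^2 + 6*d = (d + 2)*(d^2 + 3*d) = (d + 2)*(d + 3)*(d)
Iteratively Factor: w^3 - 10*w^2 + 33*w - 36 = (w - 4)*(w^2 - 6*w + 9) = (w - 4)*(w - 3)*(w - 3)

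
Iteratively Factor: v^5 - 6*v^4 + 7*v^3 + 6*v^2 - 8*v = (v - 2)*(v^4 - 4*v^3 - v^2 + 4*v) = (v - 2)*(v + 1)*(v^3 - 5*v^2 + 4*v) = (v - 2)*(v - 1)*(v + 1)*(v^2 - 4*v) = v*(v - 2)*(v - 1)*(v + 1)*(v - 4)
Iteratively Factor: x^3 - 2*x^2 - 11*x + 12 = (x - 1)*(x^2 - x - 12) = (x - 1)*(x + 3)*(x - 4)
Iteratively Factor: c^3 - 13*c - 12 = (c + 1)*(c^2 - c - 12) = (c - 4)*(c + 1)*(c + 3)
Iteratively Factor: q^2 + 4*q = (q)*(q + 4)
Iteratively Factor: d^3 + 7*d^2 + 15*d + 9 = (d + 3)*(d^2 + 4*d + 3) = (d + 3)^2*(d + 1)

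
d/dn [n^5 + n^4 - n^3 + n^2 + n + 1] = 5*n^4 + 4*n^3 - 3*n^2 + 2*n + 1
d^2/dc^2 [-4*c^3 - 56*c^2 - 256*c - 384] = -24*c - 112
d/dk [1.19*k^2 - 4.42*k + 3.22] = 2.38*k - 4.42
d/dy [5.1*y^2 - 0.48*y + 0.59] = 10.2*y - 0.48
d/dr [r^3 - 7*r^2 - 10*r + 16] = 3*r^2 - 14*r - 10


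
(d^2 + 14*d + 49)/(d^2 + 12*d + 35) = (d + 7)/(d + 5)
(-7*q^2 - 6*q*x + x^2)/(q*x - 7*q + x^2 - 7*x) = (-7*q + x)/(x - 7)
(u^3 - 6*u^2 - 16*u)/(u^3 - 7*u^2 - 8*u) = (u + 2)/(u + 1)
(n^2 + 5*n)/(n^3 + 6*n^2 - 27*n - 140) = n*(n + 5)/(n^3 + 6*n^2 - 27*n - 140)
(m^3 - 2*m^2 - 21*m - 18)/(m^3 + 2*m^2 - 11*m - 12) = (m^2 - 3*m - 18)/(m^2 + m - 12)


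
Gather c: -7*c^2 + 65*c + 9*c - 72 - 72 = -7*c^2 + 74*c - 144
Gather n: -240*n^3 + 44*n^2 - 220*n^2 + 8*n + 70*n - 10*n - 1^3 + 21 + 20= -240*n^3 - 176*n^2 + 68*n + 40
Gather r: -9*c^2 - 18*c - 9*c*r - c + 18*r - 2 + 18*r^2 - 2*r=-9*c^2 - 19*c + 18*r^2 + r*(16 - 9*c) - 2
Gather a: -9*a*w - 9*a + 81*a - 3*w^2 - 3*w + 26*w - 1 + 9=a*(72 - 9*w) - 3*w^2 + 23*w + 8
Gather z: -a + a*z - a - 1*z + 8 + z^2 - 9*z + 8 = -2*a + z^2 + z*(a - 10) + 16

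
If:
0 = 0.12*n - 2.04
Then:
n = 17.00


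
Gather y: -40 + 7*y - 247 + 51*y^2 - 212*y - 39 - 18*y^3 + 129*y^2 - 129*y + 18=-18*y^3 + 180*y^2 - 334*y - 308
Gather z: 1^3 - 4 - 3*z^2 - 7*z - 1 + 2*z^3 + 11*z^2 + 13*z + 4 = 2*z^3 + 8*z^2 + 6*z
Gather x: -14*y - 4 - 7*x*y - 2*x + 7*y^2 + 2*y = x*(-7*y - 2) + 7*y^2 - 12*y - 4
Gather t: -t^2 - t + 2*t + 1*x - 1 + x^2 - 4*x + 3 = -t^2 + t + x^2 - 3*x + 2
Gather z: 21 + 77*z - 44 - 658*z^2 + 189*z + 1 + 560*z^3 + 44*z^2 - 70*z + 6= 560*z^3 - 614*z^2 + 196*z - 16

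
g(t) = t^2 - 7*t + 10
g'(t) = 2*t - 7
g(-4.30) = 58.59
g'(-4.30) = -15.60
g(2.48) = -1.21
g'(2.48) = -2.04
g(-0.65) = 14.97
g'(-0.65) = -8.30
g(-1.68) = 24.58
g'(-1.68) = -10.36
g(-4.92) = 68.65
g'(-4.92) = -16.84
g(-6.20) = 91.84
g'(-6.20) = -19.40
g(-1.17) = 19.56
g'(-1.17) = -9.34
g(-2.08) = 28.89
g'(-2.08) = -11.16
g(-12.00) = 238.00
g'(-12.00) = -31.00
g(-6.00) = 88.00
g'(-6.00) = -19.00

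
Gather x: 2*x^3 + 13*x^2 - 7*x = 2*x^3 + 13*x^2 - 7*x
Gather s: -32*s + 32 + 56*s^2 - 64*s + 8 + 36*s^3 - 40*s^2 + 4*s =36*s^3 + 16*s^2 - 92*s + 40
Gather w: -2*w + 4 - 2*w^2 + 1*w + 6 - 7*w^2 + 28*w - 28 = -9*w^2 + 27*w - 18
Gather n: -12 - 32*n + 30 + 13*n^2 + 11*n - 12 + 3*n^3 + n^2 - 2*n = 3*n^3 + 14*n^2 - 23*n + 6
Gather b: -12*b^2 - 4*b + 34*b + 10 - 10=-12*b^2 + 30*b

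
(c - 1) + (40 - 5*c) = 39 - 4*c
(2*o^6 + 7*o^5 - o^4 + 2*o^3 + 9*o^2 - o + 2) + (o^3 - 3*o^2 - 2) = 2*o^6 + 7*o^5 - o^4 + 3*o^3 + 6*o^2 - o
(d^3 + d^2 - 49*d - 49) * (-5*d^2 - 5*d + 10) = -5*d^5 - 10*d^4 + 250*d^3 + 500*d^2 - 245*d - 490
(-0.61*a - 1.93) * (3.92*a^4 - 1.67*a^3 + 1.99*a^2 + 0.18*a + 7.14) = -2.3912*a^5 - 6.5469*a^4 + 2.0092*a^3 - 3.9505*a^2 - 4.7028*a - 13.7802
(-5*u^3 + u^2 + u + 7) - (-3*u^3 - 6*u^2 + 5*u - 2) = -2*u^3 + 7*u^2 - 4*u + 9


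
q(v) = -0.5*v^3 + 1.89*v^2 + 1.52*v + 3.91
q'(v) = -1.5*v^2 + 3.78*v + 1.52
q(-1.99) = 12.31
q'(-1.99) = -11.94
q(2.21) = 11.10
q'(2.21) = 2.55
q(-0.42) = 3.64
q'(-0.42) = -0.33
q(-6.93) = 250.55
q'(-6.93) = -96.71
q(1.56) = 8.98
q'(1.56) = 3.77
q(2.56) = 11.80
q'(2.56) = 1.37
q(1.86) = 10.06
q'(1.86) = 3.36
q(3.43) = 11.18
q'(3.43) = -3.16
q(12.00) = -569.69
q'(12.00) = -169.12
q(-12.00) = 1121.83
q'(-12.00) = -259.84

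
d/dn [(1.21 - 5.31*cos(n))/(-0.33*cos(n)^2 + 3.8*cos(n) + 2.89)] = (1.7523*cos(n)^2 - 0.7986*cos(n) + 19.9439)*sin(n)/(0.1089*cos(n)^4 - 2.508*cos(n)^3 + 12.5326*cos(n)^2 + 21.964*cos(n) + 8.3521)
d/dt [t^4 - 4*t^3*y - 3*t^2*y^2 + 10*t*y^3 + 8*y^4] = 4*t^3 - 12*t^2*y - 6*t*y^2 + 10*y^3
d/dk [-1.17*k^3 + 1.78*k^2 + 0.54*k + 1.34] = -3.51*k^2 + 3.56*k + 0.54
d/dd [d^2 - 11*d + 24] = 2*d - 11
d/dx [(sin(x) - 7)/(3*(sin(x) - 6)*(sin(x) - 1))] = (14*sin(x) + cos(x)^2 - 44)*cos(x)/(3*(sin(x) - 6)^2*(sin(x) - 1)^2)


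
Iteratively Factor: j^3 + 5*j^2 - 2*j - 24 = (j + 4)*(j^2 + j - 6) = (j - 2)*(j + 4)*(j + 3)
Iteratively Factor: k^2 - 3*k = (k)*(k - 3)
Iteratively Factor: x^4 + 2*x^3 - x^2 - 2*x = (x - 1)*(x^3 + 3*x^2 + 2*x) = (x - 1)*(x + 2)*(x^2 + x) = x*(x - 1)*(x + 2)*(x + 1)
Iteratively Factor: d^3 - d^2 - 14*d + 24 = (d - 3)*(d^2 + 2*d - 8) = (d - 3)*(d + 4)*(d - 2)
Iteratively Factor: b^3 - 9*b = (b)*(b^2 - 9) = b*(b + 3)*(b - 3)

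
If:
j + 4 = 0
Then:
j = -4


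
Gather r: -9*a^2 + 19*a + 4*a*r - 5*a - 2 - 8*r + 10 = -9*a^2 + 14*a + r*(4*a - 8) + 8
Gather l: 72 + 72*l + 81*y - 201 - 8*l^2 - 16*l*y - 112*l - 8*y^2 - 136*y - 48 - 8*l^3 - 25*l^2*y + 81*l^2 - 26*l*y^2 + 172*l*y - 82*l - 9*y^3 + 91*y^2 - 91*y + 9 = -8*l^3 + l^2*(73 - 25*y) + l*(-26*y^2 + 156*y - 122) - 9*y^3 + 83*y^2 - 146*y - 168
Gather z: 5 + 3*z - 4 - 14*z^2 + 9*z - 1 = -14*z^2 + 12*z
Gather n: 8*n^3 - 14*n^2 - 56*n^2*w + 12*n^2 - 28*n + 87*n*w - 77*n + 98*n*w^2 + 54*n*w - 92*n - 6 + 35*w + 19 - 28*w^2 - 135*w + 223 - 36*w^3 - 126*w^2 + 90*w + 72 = 8*n^3 + n^2*(-56*w - 2) + n*(98*w^2 + 141*w - 197) - 36*w^3 - 154*w^2 - 10*w + 308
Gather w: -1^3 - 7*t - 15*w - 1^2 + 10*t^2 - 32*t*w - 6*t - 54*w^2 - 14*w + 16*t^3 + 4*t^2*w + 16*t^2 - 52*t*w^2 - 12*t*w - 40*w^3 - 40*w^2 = 16*t^3 + 26*t^2 - 13*t - 40*w^3 + w^2*(-52*t - 94) + w*(4*t^2 - 44*t - 29) - 2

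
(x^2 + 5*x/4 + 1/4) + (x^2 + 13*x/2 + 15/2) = 2*x^2 + 31*x/4 + 31/4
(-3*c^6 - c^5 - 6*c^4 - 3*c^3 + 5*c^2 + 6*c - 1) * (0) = 0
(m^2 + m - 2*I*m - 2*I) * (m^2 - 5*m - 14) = m^4 - 4*m^3 - 2*I*m^3 - 19*m^2 + 8*I*m^2 - 14*m + 38*I*m + 28*I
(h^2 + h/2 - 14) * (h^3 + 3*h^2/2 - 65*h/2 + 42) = h^5 + 2*h^4 - 183*h^3/4 + 19*h^2/4 + 476*h - 588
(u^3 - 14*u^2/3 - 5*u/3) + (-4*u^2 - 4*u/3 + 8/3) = u^3 - 26*u^2/3 - 3*u + 8/3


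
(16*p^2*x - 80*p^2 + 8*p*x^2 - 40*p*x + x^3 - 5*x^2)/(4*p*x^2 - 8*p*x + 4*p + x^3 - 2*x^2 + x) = (4*p*x - 20*p + x^2 - 5*x)/(x^2 - 2*x + 1)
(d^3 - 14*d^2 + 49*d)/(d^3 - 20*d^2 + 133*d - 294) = d/(d - 6)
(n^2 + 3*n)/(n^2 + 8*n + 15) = n/(n + 5)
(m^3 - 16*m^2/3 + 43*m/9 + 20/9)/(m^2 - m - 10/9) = (3*m^2 - 11*m - 4)/(3*m + 2)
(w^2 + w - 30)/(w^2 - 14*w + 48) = (w^2 + w - 30)/(w^2 - 14*w + 48)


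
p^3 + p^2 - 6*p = p*(p - 2)*(p + 3)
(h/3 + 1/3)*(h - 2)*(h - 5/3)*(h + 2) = h^4/3 - 2*h^3/9 - 17*h^2/9 + 8*h/9 + 20/9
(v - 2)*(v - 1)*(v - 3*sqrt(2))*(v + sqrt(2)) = v^4 - 3*v^3 - 2*sqrt(2)*v^3 - 4*v^2 + 6*sqrt(2)*v^2 - 4*sqrt(2)*v + 18*v - 12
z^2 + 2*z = z*(z + 2)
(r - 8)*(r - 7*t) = r^2 - 7*r*t - 8*r + 56*t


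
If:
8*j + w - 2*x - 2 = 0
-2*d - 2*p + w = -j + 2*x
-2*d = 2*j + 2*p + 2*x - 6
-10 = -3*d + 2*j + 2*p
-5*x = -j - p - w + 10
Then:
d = 281/85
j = -77/85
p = 147/170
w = 741/85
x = -9/34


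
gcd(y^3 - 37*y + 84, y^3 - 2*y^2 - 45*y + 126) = y^2 + 4*y - 21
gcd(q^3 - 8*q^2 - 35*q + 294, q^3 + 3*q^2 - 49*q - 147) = q - 7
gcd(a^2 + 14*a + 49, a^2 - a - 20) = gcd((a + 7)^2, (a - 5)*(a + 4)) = 1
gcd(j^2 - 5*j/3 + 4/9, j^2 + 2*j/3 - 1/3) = j - 1/3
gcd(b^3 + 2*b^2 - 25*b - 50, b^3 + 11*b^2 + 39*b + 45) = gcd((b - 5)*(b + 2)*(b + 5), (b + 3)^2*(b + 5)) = b + 5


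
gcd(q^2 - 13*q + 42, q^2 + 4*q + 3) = 1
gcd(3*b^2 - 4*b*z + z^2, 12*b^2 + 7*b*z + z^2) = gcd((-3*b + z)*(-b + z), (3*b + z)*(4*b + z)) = 1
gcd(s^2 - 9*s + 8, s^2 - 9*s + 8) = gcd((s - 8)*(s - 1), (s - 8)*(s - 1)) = s^2 - 9*s + 8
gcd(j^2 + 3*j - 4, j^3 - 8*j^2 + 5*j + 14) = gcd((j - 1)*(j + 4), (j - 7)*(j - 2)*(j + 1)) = 1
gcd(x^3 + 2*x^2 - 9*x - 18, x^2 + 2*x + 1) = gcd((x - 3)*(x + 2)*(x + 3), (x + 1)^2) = 1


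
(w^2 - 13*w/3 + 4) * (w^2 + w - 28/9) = w^4 - 10*w^3/3 - 31*w^2/9 + 472*w/27 - 112/9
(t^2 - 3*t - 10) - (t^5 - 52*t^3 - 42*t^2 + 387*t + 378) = -t^5 + 52*t^3 + 43*t^2 - 390*t - 388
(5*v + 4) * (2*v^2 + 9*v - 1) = 10*v^3 + 53*v^2 + 31*v - 4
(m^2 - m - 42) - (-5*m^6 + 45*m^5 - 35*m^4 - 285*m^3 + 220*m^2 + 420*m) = 5*m^6 - 45*m^5 + 35*m^4 + 285*m^3 - 219*m^2 - 421*m - 42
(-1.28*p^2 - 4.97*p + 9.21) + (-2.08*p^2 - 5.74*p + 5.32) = -3.36*p^2 - 10.71*p + 14.53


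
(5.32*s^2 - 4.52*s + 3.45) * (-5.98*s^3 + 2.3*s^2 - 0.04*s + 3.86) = -31.8136*s^5 + 39.2656*s^4 - 31.2398*s^3 + 28.651*s^2 - 17.5852*s + 13.317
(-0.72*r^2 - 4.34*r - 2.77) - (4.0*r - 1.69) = -0.72*r^2 - 8.34*r - 1.08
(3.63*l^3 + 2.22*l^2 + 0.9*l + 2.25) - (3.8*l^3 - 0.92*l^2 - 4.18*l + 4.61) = -0.17*l^3 + 3.14*l^2 + 5.08*l - 2.36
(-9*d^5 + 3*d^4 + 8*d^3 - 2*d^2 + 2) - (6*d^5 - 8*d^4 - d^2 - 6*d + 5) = -15*d^5 + 11*d^4 + 8*d^3 - d^2 + 6*d - 3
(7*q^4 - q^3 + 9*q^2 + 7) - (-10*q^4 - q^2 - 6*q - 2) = 17*q^4 - q^3 + 10*q^2 + 6*q + 9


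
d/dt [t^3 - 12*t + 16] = 3*t^2 - 12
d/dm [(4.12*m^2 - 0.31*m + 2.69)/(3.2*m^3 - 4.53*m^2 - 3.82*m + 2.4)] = (-13.184*m^4 + 1.984*m^3 - 42.9667*m^2 + 44.1474*m + 9.5318)/(10.24*m^6 - 28.992*m^5 - 3.9271*m^4 + 49.9692*m^3 - 7.1516*m^2 - 18.336*m + 5.76)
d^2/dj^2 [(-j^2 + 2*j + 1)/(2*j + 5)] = -82/(8*j^3 + 60*j^2 + 150*j + 125)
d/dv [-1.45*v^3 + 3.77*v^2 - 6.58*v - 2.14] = -4.35*v^2 + 7.54*v - 6.58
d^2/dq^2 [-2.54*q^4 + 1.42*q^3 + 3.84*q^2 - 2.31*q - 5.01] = -30.48*q^2 + 8.52*q + 7.68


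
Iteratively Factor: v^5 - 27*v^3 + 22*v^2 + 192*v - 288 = (v + 4)*(v^4 - 4*v^3 - 11*v^2 + 66*v - 72) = (v - 3)*(v + 4)*(v^3 - v^2 - 14*v + 24) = (v - 3)*(v + 4)^2*(v^2 - 5*v + 6) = (v - 3)^2*(v + 4)^2*(v - 2)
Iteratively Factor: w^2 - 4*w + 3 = (w - 3)*(w - 1)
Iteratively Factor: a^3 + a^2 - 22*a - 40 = (a - 5)*(a^2 + 6*a + 8) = (a - 5)*(a + 2)*(a + 4)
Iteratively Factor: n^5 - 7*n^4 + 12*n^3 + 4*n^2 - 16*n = (n - 2)*(n^4 - 5*n^3 + 2*n^2 + 8*n) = (n - 2)^2*(n^3 - 3*n^2 - 4*n) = (n - 2)^2*(n + 1)*(n^2 - 4*n) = (n - 4)*(n - 2)^2*(n + 1)*(n)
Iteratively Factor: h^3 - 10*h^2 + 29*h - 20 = (h - 5)*(h^2 - 5*h + 4) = (h - 5)*(h - 4)*(h - 1)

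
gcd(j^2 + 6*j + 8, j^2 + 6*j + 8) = j^2 + 6*j + 8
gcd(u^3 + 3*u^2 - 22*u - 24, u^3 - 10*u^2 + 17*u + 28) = u^2 - 3*u - 4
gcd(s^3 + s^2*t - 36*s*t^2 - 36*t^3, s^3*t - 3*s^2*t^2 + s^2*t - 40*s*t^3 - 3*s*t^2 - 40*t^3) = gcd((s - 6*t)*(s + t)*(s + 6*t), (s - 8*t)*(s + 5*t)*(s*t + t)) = 1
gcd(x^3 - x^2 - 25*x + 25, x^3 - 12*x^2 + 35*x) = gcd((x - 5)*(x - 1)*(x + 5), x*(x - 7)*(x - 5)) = x - 5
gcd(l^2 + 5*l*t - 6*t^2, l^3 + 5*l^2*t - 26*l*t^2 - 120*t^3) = l + 6*t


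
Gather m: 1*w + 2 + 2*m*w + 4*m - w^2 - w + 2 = m*(2*w + 4) - w^2 + 4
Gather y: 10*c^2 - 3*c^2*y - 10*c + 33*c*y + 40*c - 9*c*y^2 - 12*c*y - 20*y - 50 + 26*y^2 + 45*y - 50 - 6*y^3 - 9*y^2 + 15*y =10*c^2 + 30*c - 6*y^3 + y^2*(17 - 9*c) + y*(-3*c^2 + 21*c + 40) - 100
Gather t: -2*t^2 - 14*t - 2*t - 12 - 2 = -2*t^2 - 16*t - 14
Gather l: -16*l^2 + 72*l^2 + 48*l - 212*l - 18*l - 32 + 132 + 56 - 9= 56*l^2 - 182*l + 147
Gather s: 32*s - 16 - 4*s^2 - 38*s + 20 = -4*s^2 - 6*s + 4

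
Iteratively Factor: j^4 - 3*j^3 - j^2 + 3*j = (j - 1)*(j^3 - 2*j^2 - 3*j) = j*(j - 1)*(j^2 - 2*j - 3) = j*(j - 3)*(j - 1)*(j + 1)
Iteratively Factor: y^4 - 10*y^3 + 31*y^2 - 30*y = (y - 5)*(y^3 - 5*y^2 + 6*y) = y*(y - 5)*(y^2 - 5*y + 6) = y*(y - 5)*(y - 2)*(y - 3)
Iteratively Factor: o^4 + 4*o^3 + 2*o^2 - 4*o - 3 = (o - 1)*(o^3 + 5*o^2 + 7*o + 3) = (o - 1)*(o + 1)*(o^2 + 4*o + 3) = (o - 1)*(o + 1)*(o + 3)*(o + 1)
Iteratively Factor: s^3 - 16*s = (s - 4)*(s^2 + 4*s) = (s - 4)*(s + 4)*(s)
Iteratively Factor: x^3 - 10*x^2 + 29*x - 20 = (x - 4)*(x^2 - 6*x + 5) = (x - 4)*(x - 1)*(x - 5)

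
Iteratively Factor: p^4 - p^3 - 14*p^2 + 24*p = (p - 2)*(p^3 + p^2 - 12*p) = (p - 2)*(p + 4)*(p^2 - 3*p) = (p - 3)*(p - 2)*(p + 4)*(p)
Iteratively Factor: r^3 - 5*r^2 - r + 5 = (r + 1)*(r^2 - 6*r + 5) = (r - 5)*(r + 1)*(r - 1)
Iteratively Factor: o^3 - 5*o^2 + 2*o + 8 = (o - 4)*(o^2 - o - 2) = (o - 4)*(o + 1)*(o - 2)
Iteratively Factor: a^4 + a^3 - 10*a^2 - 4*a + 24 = (a + 3)*(a^3 - 2*a^2 - 4*a + 8) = (a + 2)*(a + 3)*(a^2 - 4*a + 4) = (a - 2)*(a + 2)*(a + 3)*(a - 2)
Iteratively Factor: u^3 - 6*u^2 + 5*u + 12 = (u - 3)*(u^2 - 3*u - 4) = (u - 3)*(u + 1)*(u - 4)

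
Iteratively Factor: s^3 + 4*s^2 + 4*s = (s + 2)*(s^2 + 2*s) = s*(s + 2)*(s + 2)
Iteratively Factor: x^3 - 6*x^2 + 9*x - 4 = (x - 1)*(x^2 - 5*x + 4) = (x - 4)*(x - 1)*(x - 1)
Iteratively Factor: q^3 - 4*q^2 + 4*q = (q - 2)*(q^2 - 2*q) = (q - 2)^2*(q)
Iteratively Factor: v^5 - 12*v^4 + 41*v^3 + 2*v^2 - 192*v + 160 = (v + 2)*(v^4 - 14*v^3 + 69*v^2 - 136*v + 80) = (v - 4)*(v + 2)*(v^3 - 10*v^2 + 29*v - 20) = (v - 4)*(v - 1)*(v + 2)*(v^2 - 9*v + 20) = (v - 5)*(v - 4)*(v - 1)*(v + 2)*(v - 4)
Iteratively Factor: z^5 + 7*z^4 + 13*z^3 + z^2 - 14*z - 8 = (z - 1)*(z^4 + 8*z^3 + 21*z^2 + 22*z + 8) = (z - 1)*(z + 2)*(z^3 + 6*z^2 + 9*z + 4) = (z - 1)*(z + 1)*(z + 2)*(z^2 + 5*z + 4) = (z - 1)*(z + 1)^2*(z + 2)*(z + 4)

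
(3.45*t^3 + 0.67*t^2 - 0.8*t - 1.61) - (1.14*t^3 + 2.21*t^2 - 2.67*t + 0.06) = 2.31*t^3 - 1.54*t^2 + 1.87*t - 1.67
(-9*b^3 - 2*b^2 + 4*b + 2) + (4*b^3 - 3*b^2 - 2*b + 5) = -5*b^3 - 5*b^2 + 2*b + 7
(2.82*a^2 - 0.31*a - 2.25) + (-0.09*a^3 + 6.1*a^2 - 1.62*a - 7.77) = -0.09*a^3 + 8.92*a^2 - 1.93*a - 10.02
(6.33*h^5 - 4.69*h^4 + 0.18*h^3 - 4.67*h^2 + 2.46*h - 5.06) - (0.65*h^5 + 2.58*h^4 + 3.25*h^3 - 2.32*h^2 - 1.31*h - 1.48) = 5.68*h^5 - 7.27*h^4 - 3.07*h^3 - 2.35*h^2 + 3.77*h - 3.58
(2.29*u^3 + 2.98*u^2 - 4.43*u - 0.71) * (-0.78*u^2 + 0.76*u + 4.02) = -1.7862*u^5 - 0.584*u^4 + 14.926*u^3 + 9.1666*u^2 - 18.3482*u - 2.8542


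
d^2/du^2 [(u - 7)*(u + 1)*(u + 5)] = 6*u - 2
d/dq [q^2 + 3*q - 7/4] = 2*q + 3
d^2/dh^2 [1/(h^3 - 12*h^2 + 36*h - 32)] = 12*(h^2 - 12*h + 38)/(h^7 - 32*h^6 + 408*h^5 - 2656*h^4 + 9488*h^3 - 18816*h^2 + 19456*h - 8192)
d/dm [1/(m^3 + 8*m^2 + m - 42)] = (-3*m^2 - 16*m - 1)/(m^3 + 8*m^2 + m - 42)^2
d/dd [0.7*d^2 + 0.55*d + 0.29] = 1.4*d + 0.55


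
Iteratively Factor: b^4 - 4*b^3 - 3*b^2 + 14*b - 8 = (b - 1)*(b^3 - 3*b^2 - 6*b + 8) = (b - 1)^2*(b^2 - 2*b - 8) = (b - 4)*(b - 1)^2*(b + 2)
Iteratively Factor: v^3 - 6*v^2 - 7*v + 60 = (v + 3)*(v^2 - 9*v + 20) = (v - 4)*(v + 3)*(v - 5)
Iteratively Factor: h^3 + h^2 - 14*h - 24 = (h + 3)*(h^2 - 2*h - 8) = (h + 2)*(h + 3)*(h - 4)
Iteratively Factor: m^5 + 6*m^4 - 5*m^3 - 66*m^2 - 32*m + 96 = (m + 2)*(m^4 + 4*m^3 - 13*m^2 - 40*m + 48) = (m + 2)*(m + 4)*(m^3 - 13*m + 12) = (m + 2)*(m + 4)^2*(m^2 - 4*m + 3) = (m - 1)*(m + 2)*(m + 4)^2*(m - 3)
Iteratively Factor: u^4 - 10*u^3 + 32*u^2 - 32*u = (u - 4)*(u^3 - 6*u^2 + 8*u) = (u - 4)^2*(u^2 - 2*u) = u*(u - 4)^2*(u - 2)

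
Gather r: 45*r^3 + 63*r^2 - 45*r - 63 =45*r^3 + 63*r^2 - 45*r - 63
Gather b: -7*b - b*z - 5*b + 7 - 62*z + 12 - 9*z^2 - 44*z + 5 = b*(-z - 12) - 9*z^2 - 106*z + 24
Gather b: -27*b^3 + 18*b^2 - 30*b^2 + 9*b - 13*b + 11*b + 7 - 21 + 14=-27*b^3 - 12*b^2 + 7*b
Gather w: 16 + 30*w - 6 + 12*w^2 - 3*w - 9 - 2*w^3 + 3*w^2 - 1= -2*w^3 + 15*w^2 + 27*w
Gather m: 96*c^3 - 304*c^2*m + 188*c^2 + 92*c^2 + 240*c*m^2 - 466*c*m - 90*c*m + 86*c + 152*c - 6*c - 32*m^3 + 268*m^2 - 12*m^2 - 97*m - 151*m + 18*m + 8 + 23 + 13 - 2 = 96*c^3 + 280*c^2 + 232*c - 32*m^3 + m^2*(240*c + 256) + m*(-304*c^2 - 556*c - 230) + 42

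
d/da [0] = 0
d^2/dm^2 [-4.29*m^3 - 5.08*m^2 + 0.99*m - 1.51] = -25.74*m - 10.16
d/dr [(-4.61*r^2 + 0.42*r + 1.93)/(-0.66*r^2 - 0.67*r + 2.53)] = (3.3659*r^2 - 20.779*r + 2.3557)/(0.4356*r^4 + 0.8844*r^3 - 2.8907*r^2 - 3.3902*r + 6.4009)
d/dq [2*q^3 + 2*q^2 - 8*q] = 6*q^2 + 4*q - 8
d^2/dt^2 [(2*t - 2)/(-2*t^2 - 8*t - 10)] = 2*(-4*(t - 1)*(t + 2)^2 + 3*(t + 1)*(t^2 + 4*t + 5))/(t^2 + 4*t + 5)^3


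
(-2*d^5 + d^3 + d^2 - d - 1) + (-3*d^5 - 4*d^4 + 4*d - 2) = -5*d^5 - 4*d^4 + d^3 + d^2 + 3*d - 3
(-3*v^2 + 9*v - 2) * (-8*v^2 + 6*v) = 24*v^4 - 90*v^3 + 70*v^2 - 12*v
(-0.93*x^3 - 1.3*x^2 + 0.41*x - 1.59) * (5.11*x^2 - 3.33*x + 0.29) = -4.7523*x^5 - 3.5461*x^4 + 6.1544*x^3 - 9.8672*x^2 + 5.4136*x - 0.4611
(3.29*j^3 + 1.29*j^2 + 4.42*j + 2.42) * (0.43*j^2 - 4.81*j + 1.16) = 1.4147*j^5 - 15.2702*j^4 - 0.4879*j^3 - 18.7232*j^2 - 6.513*j + 2.8072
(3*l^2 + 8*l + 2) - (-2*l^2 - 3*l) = 5*l^2 + 11*l + 2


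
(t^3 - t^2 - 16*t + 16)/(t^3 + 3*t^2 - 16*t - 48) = (t - 1)/(t + 3)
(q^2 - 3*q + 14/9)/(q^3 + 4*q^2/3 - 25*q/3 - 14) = (9*q^2 - 27*q + 14)/(3*(3*q^3 + 4*q^2 - 25*q - 42))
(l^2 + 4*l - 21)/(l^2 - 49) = (l - 3)/(l - 7)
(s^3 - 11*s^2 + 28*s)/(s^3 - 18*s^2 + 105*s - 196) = s/(s - 7)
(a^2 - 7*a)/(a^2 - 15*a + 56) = a/(a - 8)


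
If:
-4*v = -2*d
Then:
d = 2*v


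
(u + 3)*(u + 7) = u^2 + 10*u + 21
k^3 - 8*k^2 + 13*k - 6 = (k - 6)*(k - 1)^2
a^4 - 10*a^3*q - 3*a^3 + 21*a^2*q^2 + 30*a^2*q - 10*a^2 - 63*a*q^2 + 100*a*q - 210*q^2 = (a - 5)*(a + 2)*(a - 7*q)*(a - 3*q)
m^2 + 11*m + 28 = (m + 4)*(m + 7)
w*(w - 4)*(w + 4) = w^3 - 16*w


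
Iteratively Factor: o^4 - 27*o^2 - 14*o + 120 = (o - 2)*(o^3 + 2*o^2 - 23*o - 60) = (o - 2)*(o + 4)*(o^2 - 2*o - 15) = (o - 2)*(o + 3)*(o + 4)*(o - 5)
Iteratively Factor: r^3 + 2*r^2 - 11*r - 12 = (r + 4)*(r^2 - 2*r - 3) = (r - 3)*(r + 4)*(r + 1)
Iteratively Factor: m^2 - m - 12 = (m - 4)*(m + 3)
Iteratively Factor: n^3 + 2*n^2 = (n + 2)*(n^2) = n*(n + 2)*(n)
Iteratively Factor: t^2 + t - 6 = (t - 2)*(t + 3)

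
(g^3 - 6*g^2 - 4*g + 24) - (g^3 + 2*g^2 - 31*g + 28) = -8*g^2 + 27*g - 4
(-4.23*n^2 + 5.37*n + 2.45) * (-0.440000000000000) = 1.8612*n^2 - 2.3628*n - 1.078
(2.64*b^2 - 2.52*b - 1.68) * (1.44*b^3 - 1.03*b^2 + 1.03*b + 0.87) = 3.8016*b^5 - 6.348*b^4 + 2.8956*b^3 + 1.4316*b^2 - 3.9228*b - 1.4616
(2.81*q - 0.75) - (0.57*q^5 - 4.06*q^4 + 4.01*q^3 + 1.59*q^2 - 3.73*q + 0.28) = -0.57*q^5 + 4.06*q^4 - 4.01*q^3 - 1.59*q^2 + 6.54*q - 1.03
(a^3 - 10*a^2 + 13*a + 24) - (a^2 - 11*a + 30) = a^3 - 11*a^2 + 24*a - 6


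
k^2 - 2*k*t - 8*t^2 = (k - 4*t)*(k + 2*t)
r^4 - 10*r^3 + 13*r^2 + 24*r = r*(r - 8)*(r - 3)*(r + 1)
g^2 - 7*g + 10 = (g - 5)*(g - 2)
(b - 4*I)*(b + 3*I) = b^2 - I*b + 12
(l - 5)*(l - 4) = l^2 - 9*l + 20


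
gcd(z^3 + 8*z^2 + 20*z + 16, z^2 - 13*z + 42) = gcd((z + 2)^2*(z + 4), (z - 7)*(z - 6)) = 1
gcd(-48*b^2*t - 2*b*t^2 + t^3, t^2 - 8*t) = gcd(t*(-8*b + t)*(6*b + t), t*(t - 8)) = t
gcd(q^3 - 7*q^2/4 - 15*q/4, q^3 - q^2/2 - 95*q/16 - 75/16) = q^2 - 7*q/4 - 15/4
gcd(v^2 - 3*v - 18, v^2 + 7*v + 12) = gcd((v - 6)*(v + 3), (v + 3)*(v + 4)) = v + 3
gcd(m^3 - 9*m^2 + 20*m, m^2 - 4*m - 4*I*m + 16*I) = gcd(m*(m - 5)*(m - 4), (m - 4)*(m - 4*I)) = m - 4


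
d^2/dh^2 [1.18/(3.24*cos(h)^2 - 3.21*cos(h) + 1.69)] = (-49.548672*(1 - cos(h)^2)^2 + 36.817416*cos(h)^3 - 11.088342*cos(h)^2 - 80.036214*cos(h) + 60.943932)/(3.24*cos(h)^2 - 3.21*cos(h) + 1.69)^3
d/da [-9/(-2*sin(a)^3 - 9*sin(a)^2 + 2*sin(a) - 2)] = 18*(-18*sin(2*a) + cos(a) + 3*cos(3*a))/(-sin(a) - sin(3*a) - 9*cos(2*a) + 13)^2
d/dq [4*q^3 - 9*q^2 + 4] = 6*q*(2*q - 3)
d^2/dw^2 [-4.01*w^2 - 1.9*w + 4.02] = -8.02000000000000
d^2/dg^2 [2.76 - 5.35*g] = 0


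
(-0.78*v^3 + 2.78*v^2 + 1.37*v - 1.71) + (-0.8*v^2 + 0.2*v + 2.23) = -0.78*v^3 + 1.98*v^2 + 1.57*v + 0.52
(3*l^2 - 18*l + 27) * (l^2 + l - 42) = 3*l^4 - 15*l^3 - 117*l^2 + 783*l - 1134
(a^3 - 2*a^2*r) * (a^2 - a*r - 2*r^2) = a^5 - 3*a^4*r + 4*a^2*r^3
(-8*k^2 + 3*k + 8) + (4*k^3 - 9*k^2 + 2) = 4*k^3 - 17*k^2 + 3*k + 10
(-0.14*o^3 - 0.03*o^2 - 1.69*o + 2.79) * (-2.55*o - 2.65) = 0.357*o^4 + 0.4475*o^3 + 4.389*o^2 - 2.636*o - 7.3935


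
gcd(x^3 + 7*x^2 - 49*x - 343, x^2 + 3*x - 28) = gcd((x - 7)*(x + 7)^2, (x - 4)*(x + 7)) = x + 7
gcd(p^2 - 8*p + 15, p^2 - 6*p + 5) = p - 5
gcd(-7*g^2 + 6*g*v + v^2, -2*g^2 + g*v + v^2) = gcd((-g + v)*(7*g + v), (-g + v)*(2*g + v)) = -g + v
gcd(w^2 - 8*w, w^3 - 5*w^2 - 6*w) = w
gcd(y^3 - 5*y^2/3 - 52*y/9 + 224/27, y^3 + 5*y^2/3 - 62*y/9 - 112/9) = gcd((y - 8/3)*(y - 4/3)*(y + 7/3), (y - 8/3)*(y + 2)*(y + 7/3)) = y^2 - y/3 - 56/9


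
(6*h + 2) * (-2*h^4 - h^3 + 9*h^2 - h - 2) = -12*h^5 - 10*h^4 + 52*h^3 + 12*h^2 - 14*h - 4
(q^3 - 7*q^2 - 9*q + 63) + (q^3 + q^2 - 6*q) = 2*q^3 - 6*q^2 - 15*q + 63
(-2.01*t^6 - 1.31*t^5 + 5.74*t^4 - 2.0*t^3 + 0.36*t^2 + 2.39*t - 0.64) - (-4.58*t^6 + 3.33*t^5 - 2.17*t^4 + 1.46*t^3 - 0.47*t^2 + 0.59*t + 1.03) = 2.57*t^6 - 4.64*t^5 + 7.91*t^4 - 3.46*t^3 + 0.83*t^2 + 1.8*t - 1.67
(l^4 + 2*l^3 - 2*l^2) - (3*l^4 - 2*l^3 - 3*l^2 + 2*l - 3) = -2*l^4 + 4*l^3 + l^2 - 2*l + 3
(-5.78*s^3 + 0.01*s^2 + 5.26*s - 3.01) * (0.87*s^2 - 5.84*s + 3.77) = -5.0286*s^5 + 33.7639*s^4 - 17.2728*s^3 - 33.2994*s^2 + 37.4086*s - 11.3477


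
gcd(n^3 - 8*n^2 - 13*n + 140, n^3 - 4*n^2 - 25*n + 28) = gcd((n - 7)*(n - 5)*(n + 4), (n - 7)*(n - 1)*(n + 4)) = n^2 - 3*n - 28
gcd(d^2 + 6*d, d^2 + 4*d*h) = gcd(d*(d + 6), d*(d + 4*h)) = d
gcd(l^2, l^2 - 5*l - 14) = 1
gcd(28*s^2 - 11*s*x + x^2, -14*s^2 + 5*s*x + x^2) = 1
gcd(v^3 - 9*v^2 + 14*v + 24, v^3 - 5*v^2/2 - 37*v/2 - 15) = v^2 - 5*v - 6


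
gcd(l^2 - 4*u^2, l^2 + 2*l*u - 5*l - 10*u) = l + 2*u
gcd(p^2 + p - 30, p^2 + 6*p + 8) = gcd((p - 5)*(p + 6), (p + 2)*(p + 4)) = 1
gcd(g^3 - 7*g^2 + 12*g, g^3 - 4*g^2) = g^2 - 4*g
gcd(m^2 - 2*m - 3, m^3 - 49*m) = 1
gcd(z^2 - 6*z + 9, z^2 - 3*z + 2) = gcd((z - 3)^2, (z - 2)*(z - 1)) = 1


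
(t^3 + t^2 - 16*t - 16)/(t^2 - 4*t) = t + 5 + 4/t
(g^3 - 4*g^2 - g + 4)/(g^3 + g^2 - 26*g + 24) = (g + 1)/(g + 6)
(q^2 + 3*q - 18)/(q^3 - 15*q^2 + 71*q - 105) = (q + 6)/(q^2 - 12*q + 35)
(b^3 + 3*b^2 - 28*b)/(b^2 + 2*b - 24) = b*(b + 7)/(b + 6)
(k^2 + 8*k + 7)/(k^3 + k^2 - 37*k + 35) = (k + 1)/(k^2 - 6*k + 5)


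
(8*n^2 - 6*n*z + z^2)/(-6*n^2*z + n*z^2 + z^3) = (-4*n + z)/(z*(3*n + z))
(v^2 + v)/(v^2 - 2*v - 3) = v/(v - 3)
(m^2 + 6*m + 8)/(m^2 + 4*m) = (m + 2)/m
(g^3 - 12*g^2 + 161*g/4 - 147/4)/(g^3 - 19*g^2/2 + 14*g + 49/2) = (g - 3/2)/(g + 1)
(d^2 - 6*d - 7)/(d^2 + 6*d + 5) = (d - 7)/(d + 5)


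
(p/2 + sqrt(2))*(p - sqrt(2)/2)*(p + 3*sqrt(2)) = p^3/2 + 9*sqrt(2)*p^2/4 + 7*p/2 - 3*sqrt(2)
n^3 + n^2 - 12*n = n*(n - 3)*(n + 4)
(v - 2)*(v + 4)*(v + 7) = v^3 + 9*v^2 + 6*v - 56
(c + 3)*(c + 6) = c^2 + 9*c + 18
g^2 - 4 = (g - 2)*(g + 2)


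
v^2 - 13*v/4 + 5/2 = (v - 2)*(v - 5/4)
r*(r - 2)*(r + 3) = r^3 + r^2 - 6*r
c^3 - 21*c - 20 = (c - 5)*(c + 1)*(c + 4)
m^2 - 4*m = m*(m - 4)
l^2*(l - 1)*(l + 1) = l^4 - l^2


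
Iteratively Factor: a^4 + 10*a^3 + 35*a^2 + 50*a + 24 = (a + 2)*(a^3 + 8*a^2 + 19*a + 12) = (a + 1)*(a + 2)*(a^2 + 7*a + 12) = (a + 1)*(a + 2)*(a + 4)*(a + 3)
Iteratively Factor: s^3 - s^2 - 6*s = (s - 3)*(s^2 + 2*s) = (s - 3)*(s + 2)*(s)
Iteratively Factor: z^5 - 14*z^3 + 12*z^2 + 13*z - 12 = (z + 1)*(z^4 - z^3 - 13*z^2 + 25*z - 12) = (z + 1)*(z + 4)*(z^3 - 5*z^2 + 7*z - 3) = (z - 3)*(z + 1)*(z + 4)*(z^2 - 2*z + 1) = (z - 3)*(z - 1)*(z + 1)*(z + 4)*(z - 1)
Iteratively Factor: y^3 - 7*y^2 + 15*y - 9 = (y - 3)*(y^2 - 4*y + 3) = (y - 3)^2*(y - 1)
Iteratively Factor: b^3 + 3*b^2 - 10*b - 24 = (b - 3)*(b^2 + 6*b + 8) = (b - 3)*(b + 4)*(b + 2)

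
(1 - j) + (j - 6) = -5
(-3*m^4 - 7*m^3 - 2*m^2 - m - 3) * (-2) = 6*m^4 + 14*m^3 + 4*m^2 + 2*m + 6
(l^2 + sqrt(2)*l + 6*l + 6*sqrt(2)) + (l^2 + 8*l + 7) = 2*l^2 + sqrt(2)*l + 14*l + 7 + 6*sqrt(2)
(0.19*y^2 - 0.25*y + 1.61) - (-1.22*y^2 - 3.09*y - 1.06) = 1.41*y^2 + 2.84*y + 2.67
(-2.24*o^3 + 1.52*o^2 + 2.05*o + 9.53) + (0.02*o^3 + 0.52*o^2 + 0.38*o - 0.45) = -2.22*o^3 + 2.04*o^2 + 2.43*o + 9.08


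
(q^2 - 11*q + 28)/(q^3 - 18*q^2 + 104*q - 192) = (q - 7)/(q^2 - 14*q + 48)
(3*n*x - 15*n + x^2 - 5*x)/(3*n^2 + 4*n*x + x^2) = (x - 5)/(n + x)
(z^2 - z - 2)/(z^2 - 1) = (z - 2)/(z - 1)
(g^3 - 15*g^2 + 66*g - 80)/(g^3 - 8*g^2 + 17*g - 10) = (g - 8)/(g - 1)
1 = 1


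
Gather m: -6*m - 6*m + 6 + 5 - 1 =10 - 12*m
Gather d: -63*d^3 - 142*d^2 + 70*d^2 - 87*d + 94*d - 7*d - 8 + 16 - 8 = -63*d^3 - 72*d^2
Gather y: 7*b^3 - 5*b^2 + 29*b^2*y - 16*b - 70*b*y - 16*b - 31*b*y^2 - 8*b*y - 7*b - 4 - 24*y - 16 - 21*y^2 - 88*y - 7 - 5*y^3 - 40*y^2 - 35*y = 7*b^3 - 5*b^2 - 39*b - 5*y^3 + y^2*(-31*b - 61) + y*(29*b^2 - 78*b - 147) - 27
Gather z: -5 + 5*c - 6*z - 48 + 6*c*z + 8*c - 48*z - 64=13*c + z*(6*c - 54) - 117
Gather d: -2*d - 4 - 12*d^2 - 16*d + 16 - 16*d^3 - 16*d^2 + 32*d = -16*d^3 - 28*d^2 + 14*d + 12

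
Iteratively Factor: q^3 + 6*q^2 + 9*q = (q + 3)*(q^2 + 3*q) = q*(q + 3)*(q + 3)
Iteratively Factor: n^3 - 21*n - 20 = (n + 4)*(n^2 - 4*n - 5) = (n - 5)*(n + 4)*(n + 1)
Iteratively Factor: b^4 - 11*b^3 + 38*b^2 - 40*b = (b - 2)*(b^3 - 9*b^2 + 20*b) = (b - 5)*(b - 2)*(b^2 - 4*b) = b*(b - 5)*(b - 2)*(b - 4)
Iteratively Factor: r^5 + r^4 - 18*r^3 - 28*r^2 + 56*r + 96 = (r + 2)*(r^4 - r^3 - 16*r^2 + 4*r + 48) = (r - 4)*(r + 2)*(r^3 + 3*r^2 - 4*r - 12) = (r - 4)*(r + 2)*(r + 3)*(r^2 - 4) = (r - 4)*(r + 2)^2*(r + 3)*(r - 2)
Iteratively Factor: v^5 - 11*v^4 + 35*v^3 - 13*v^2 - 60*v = (v - 3)*(v^4 - 8*v^3 + 11*v^2 + 20*v) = v*(v - 3)*(v^3 - 8*v^2 + 11*v + 20) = v*(v - 4)*(v - 3)*(v^2 - 4*v - 5) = v*(v - 5)*(v - 4)*(v - 3)*(v + 1)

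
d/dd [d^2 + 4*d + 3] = 2*d + 4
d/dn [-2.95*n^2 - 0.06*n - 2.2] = -5.9*n - 0.06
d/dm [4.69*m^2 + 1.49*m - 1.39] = 9.38*m + 1.49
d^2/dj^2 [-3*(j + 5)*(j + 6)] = -6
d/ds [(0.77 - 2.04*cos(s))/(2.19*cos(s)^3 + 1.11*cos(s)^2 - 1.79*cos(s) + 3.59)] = (-8.9352*cos(s)^3 + 2.7945*cos(s)^2 + 1.7094*cos(s) + 5.9453)*sin(s)/(4.7961*cos(s)^6 + 4.8618*cos(s)^5 - 6.6081*cos(s)^4 + 11.7504*cos(s)^3 + 11.1739*cos(s)^2 - 12.8522*cos(s) + 12.8881)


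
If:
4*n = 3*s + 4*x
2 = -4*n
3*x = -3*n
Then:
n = -1/2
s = -4/3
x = 1/2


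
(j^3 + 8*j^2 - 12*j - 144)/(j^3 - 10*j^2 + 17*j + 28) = (j^2 + 12*j + 36)/(j^2 - 6*j - 7)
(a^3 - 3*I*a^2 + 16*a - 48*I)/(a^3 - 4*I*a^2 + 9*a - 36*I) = (a + 4*I)/(a + 3*I)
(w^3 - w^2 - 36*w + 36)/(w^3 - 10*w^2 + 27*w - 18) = (w + 6)/(w - 3)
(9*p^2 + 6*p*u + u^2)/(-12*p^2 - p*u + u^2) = (-3*p - u)/(4*p - u)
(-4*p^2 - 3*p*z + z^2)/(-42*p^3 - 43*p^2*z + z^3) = (-4*p + z)/(-42*p^2 - p*z + z^2)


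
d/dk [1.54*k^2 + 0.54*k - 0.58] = 3.08*k + 0.54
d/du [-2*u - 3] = -2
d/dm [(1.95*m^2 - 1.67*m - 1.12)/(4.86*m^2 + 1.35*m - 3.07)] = (10.7487*m^2 - 1.0866*m + 6.6389)/(23.6196*m^4 + 13.122*m^3 - 28.0179*m^2 - 8.289*m + 9.4249)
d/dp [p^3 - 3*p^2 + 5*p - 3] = 3*p^2 - 6*p + 5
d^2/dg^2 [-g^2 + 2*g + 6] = -2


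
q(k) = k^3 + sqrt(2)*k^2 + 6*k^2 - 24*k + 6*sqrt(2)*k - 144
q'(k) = 3*k^2 + 2*sqrt(2)*k + 12*k - 24 + 6*sqrt(2)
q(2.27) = -129.32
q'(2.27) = 33.60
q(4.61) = 40.02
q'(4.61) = 116.60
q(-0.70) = -129.85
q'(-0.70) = -24.42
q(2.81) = -106.86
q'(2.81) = 49.84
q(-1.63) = -103.34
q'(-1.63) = -31.71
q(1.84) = -141.22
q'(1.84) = 21.93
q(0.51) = -149.85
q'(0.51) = -7.17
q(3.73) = -46.82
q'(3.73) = 81.53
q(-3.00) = -57.73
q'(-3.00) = -33.00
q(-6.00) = 0.00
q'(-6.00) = 3.51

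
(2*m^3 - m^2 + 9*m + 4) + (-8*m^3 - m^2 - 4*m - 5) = -6*m^3 - 2*m^2 + 5*m - 1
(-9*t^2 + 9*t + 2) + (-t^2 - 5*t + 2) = -10*t^2 + 4*t + 4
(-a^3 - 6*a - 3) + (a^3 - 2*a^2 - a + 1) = -2*a^2 - 7*a - 2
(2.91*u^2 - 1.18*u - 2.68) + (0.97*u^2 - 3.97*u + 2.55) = 3.88*u^2 - 5.15*u - 0.13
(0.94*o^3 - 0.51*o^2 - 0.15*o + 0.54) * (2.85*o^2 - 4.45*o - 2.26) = 2.679*o^5 - 5.6365*o^4 - 0.2824*o^3 + 3.3591*o^2 - 2.064*o - 1.2204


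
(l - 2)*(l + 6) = l^2 + 4*l - 12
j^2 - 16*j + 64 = (j - 8)^2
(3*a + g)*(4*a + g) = 12*a^2 + 7*a*g + g^2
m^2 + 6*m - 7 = (m - 1)*(m + 7)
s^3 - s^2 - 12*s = s*(s - 4)*(s + 3)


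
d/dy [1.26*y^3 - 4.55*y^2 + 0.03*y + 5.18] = 3.78*y^2 - 9.1*y + 0.03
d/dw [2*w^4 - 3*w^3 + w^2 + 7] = w*(8*w^2 - 9*w + 2)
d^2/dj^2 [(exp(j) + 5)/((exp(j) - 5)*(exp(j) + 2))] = (exp(4*j) + 23*exp(3*j) + 15*exp(2*j) + 215*exp(j) - 50)*exp(j)/(exp(6*j) - 9*exp(5*j) - 3*exp(4*j) + 153*exp(3*j) + 30*exp(2*j) - 900*exp(j) - 1000)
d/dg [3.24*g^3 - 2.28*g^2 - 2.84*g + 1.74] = 9.72*g^2 - 4.56*g - 2.84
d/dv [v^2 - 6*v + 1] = 2*v - 6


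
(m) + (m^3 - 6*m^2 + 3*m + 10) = m^3 - 6*m^2 + 4*m + 10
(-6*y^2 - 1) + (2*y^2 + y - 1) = -4*y^2 + y - 2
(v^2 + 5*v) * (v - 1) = v^3 + 4*v^2 - 5*v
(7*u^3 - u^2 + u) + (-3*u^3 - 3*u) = 4*u^3 - u^2 - 2*u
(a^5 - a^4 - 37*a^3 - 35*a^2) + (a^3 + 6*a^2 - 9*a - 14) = a^5 - a^4 - 36*a^3 - 29*a^2 - 9*a - 14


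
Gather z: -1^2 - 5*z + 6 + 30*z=25*z + 5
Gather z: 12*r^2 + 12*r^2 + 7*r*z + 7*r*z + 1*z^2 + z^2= 24*r^2 + 14*r*z + 2*z^2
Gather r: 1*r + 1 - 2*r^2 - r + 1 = 2 - 2*r^2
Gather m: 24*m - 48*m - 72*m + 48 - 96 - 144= -96*m - 192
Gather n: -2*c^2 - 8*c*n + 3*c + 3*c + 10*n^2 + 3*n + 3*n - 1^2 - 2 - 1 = -2*c^2 + 6*c + 10*n^2 + n*(6 - 8*c) - 4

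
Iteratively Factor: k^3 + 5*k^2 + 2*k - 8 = (k - 1)*(k^2 + 6*k + 8) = (k - 1)*(k + 2)*(k + 4)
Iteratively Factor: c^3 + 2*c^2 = (c)*(c^2 + 2*c) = c^2*(c + 2)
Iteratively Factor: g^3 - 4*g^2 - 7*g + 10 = (g - 5)*(g^2 + g - 2) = (g - 5)*(g - 1)*(g + 2)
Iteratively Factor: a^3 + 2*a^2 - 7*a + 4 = (a - 1)*(a^2 + 3*a - 4) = (a - 1)^2*(a + 4)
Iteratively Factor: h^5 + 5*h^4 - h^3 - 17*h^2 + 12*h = (h - 1)*(h^4 + 6*h^3 + 5*h^2 - 12*h) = (h - 1)*(h + 3)*(h^3 + 3*h^2 - 4*h) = (h - 1)^2*(h + 3)*(h^2 + 4*h) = h*(h - 1)^2*(h + 3)*(h + 4)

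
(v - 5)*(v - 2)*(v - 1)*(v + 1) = v^4 - 7*v^3 + 9*v^2 + 7*v - 10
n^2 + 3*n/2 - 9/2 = (n - 3/2)*(n + 3)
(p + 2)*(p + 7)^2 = p^3 + 16*p^2 + 77*p + 98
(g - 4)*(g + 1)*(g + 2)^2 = g^4 + g^3 - 12*g^2 - 28*g - 16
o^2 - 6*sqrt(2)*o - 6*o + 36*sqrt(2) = (o - 6)*(o - 6*sqrt(2))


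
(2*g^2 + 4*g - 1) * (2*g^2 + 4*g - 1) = 4*g^4 + 16*g^3 + 12*g^2 - 8*g + 1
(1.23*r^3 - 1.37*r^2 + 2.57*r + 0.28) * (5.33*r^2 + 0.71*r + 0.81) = 6.5559*r^5 - 6.4288*r^4 + 13.7217*r^3 + 2.2074*r^2 + 2.2805*r + 0.2268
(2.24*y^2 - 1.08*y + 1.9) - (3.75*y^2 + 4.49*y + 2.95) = -1.51*y^2 - 5.57*y - 1.05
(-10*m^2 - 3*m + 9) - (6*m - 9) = -10*m^2 - 9*m + 18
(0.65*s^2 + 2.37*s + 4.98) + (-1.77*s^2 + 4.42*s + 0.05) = -1.12*s^2 + 6.79*s + 5.03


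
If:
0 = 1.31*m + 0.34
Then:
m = -0.26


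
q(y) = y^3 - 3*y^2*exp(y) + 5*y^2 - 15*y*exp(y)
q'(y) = -3*y^2*exp(y) + 3*y^2 - 21*y*exp(y) + 10*y - 15*exp(y)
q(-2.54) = 17.35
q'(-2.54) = -4.55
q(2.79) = -1000.92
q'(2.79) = -1527.07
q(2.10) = -333.96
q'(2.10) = -556.43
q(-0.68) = 6.46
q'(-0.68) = -6.48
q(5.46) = -39968.54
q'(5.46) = -51364.59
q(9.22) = -3970221.03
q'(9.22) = -4681108.18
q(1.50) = -116.46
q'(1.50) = -216.90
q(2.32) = -479.02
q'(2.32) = -773.36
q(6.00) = -79482.90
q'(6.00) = -100285.77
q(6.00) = -79482.90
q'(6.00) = -100285.77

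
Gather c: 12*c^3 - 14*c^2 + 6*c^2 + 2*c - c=12*c^3 - 8*c^2 + c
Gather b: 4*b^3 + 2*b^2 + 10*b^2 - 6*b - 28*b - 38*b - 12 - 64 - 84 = 4*b^3 + 12*b^2 - 72*b - 160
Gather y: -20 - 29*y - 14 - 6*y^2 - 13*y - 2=-6*y^2 - 42*y - 36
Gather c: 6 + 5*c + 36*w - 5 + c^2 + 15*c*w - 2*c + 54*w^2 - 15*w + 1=c^2 + c*(15*w + 3) + 54*w^2 + 21*w + 2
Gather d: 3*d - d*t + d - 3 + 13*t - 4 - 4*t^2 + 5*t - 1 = d*(4 - t) - 4*t^2 + 18*t - 8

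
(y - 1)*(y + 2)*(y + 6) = y^3 + 7*y^2 + 4*y - 12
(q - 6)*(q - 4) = q^2 - 10*q + 24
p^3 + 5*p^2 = p^2*(p + 5)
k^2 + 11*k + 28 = (k + 4)*(k + 7)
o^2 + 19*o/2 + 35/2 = (o + 5/2)*(o + 7)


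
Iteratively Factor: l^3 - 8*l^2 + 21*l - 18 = (l - 3)*(l^2 - 5*l + 6) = (l - 3)*(l - 2)*(l - 3)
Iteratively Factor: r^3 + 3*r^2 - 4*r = (r)*(r^2 + 3*r - 4) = r*(r - 1)*(r + 4)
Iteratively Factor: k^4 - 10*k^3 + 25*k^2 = (k - 5)*(k^3 - 5*k^2) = k*(k - 5)*(k^2 - 5*k) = k*(k - 5)^2*(k)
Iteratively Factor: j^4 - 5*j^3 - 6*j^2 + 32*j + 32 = (j - 4)*(j^3 - j^2 - 10*j - 8) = (j - 4)^2*(j^2 + 3*j + 2) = (j - 4)^2*(j + 2)*(j + 1)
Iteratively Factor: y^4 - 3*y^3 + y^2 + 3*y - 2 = (y - 2)*(y^3 - y^2 - y + 1) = (y - 2)*(y + 1)*(y^2 - 2*y + 1) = (y - 2)*(y - 1)*(y + 1)*(y - 1)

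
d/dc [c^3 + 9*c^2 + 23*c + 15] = 3*c^2 + 18*c + 23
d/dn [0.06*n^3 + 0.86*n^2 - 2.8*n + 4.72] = 0.18*n^2 + 1.72*n - 2.8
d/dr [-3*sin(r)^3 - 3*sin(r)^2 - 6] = -3*(3*sin(r) + 2)*sin(r)*cos(r)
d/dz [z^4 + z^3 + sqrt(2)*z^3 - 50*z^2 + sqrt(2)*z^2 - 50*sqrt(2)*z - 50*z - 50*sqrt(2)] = 4*z^3 + 3*z^2 + 3*sqrt(2)*z^2 - 100*z + 2*sqrt(2)*z - 50*sqrt(2) - 50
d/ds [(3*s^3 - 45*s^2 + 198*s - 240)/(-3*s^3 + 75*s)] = (-15*s^2 + 32*s + 80)/(s^2*(s^2 + 10*s + 25))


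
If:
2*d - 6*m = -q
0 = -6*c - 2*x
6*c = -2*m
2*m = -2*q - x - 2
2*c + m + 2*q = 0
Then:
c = 1/4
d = -37/16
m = -3/4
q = 1/8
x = -3/4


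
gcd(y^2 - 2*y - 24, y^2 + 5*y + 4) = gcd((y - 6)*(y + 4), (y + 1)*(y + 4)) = y + 4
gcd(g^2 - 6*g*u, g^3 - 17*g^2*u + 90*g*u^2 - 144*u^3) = -g + 6*u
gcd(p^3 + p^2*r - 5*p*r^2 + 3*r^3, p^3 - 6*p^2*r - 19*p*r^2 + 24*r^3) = p^2 + 2*p*r - 3*r^2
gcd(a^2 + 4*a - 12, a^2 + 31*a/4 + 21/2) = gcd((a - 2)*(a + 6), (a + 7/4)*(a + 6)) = a + 6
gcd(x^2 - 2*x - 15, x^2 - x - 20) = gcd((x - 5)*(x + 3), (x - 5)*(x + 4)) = x - 5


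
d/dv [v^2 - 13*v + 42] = 2*v - 13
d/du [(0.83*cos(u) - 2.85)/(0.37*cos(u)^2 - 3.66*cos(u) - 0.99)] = (0.3071*cos(u)^2 - 2.109*cos(u) + 11.2527)*sin(u)/(0.1369*cos(u)^4 - 2.7084*cos(u)^3 + 12.663*cos(u)^2 + 7.2468*cos(u) + 0.9801)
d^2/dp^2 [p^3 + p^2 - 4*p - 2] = 6*p + 2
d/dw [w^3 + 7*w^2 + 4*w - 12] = 3*w^2 + 14*w + 4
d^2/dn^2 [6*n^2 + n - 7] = 12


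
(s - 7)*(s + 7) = s^2 - 49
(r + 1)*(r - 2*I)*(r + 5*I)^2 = r^4 + r^3 + 8*I*r^3 - 5*r^2 + 8*I*r^2 - 5*r + 50*I*r + 50*I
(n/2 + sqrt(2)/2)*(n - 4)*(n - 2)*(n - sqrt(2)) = n^4/2 - 3*n^3 + 3*n^2 + 6*n - 8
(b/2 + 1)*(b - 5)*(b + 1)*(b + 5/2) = b^4/2 + b^3/4 - 9*b^2 - 85*b/4 - 25/2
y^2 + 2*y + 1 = (y + 1)^2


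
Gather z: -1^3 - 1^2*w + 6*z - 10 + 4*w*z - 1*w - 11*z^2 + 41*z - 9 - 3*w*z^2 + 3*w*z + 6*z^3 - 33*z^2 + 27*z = -2*w + 6*z^3 + z^2*(-3*w - 44) + z*(7*w + 74) - 20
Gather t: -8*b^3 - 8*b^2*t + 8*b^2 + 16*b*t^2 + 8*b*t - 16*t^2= -8*b^3 + 8*b^2 + t^2*(16*b - 16) + t*(-8*b^2 + 8*b)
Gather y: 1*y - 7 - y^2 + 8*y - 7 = -y^2 + 9*y - 14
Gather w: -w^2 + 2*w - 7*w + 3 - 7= -w^2 - 5*w - 4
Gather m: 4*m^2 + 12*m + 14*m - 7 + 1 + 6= 4*m^2 + 26*m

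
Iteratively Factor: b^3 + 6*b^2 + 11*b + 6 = (b + 1)*(b^2 + 5*b + 6) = (b + 1)*(b + 2)*(b + 3)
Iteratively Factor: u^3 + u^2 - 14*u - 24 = (u + 3)*(u^2 - 2*u - 8) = (u - 4)*(u + 3)*(u + 2)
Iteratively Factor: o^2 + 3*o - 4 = (o - 1)*(o + 4)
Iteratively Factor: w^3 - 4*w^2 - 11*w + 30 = (w - 5)*(w^2 + w - 6) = (w - 5)*(w + 3)*(w - 2)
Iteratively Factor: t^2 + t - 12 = (t + 4)*(t - 3)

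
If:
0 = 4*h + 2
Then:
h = -1/2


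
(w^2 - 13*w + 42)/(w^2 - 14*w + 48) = (w - 7)/(w - 8)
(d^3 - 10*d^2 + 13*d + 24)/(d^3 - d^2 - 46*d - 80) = (d^2 - 2*d - 3)/(d^2 + 7*d + 10)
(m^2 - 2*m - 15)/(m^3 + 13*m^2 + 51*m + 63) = (m - 5)/(m^2 + 10*m + 21)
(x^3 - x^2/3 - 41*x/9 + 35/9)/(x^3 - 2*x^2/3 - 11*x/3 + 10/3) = (x + 7/3)/(x + 2)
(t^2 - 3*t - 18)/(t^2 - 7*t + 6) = (t + 3)/(t - 1)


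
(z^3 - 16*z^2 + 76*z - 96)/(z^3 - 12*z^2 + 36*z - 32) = (z - 6)/(z - 2)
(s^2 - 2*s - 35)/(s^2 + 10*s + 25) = (s - 7)/(s + 5)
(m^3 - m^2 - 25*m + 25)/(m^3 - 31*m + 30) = (m + 5)/(m + 6)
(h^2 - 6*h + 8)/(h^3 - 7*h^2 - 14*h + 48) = (h - 4)/(h^2 - 5*h - 24)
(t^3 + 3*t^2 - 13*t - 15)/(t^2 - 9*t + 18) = (t^2 + 6*t + 5)/(t - 6)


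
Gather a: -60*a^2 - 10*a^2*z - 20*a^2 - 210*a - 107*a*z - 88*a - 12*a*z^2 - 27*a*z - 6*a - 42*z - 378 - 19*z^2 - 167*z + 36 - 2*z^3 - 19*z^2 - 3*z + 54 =a^2*(-10*z - 80) + a*(-12*z^2 - 134*z - 304) - 2*z^3 - 38*z^2 - 212*z - 288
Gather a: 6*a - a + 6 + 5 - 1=5*a + 10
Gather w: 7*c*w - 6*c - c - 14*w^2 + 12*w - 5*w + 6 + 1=-7*c - 14*w^2 + w*(7*c + 7) + 7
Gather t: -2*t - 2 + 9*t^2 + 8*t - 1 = 9*t^2 + 6*t - 3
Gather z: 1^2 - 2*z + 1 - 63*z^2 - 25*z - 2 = -63*z^2 - 27*z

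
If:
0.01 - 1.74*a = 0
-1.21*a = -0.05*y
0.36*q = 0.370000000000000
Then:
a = 0.01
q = 1.03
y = 0.14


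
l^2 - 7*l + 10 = (l - 5)*(l - 2)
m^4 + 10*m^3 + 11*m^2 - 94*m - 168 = (m - 3)*(m + 2)*(m + 4)*(m + 7)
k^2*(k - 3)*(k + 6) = k^4 + 3*k^3 - 18*k^2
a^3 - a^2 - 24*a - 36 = (a - 6)*(a + 2)*(a + 3)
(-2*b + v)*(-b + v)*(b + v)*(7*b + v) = 14*b^4 - 5*b^3*v - 15*b^2*v^2 + 5*b*v^3 + v^4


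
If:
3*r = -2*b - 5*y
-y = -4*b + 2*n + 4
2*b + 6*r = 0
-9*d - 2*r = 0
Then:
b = -5*y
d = -10*y/27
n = -21*y/2 - 2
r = 5*y/3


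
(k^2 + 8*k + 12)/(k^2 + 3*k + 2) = (k + 6)/(k + 1)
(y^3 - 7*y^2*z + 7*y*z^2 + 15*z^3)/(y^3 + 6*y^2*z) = (y^3 - 7*y^2*z + 7*y*z^2 + 15*z^3)/(y^2*(y + 6*z))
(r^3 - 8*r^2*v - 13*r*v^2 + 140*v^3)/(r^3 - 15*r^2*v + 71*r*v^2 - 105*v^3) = (r + 4*v)/(r - 3*v)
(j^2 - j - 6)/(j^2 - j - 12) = (-j^2 + j + 6)/(-j^2 + j + 12)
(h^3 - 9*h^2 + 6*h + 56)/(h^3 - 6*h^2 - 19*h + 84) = (h^2 - 2*h - 8)/(h^2 + h - 12)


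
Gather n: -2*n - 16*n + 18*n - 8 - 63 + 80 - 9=0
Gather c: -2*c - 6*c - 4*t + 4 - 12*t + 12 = -8*c - 16*t + 16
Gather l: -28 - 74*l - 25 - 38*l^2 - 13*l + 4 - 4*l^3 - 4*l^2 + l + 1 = -4*l^3 - 42*l^2 - 86*l - 48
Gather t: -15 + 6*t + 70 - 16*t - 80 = -10*t - 25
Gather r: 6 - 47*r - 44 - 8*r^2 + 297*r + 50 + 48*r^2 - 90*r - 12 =40*r^2 + 160*r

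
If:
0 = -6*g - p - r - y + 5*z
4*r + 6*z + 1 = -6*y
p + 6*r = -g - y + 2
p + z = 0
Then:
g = 22*z/19 + 1/190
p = -z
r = 3*z/19 + 77/190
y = -21*z/19 - 83/190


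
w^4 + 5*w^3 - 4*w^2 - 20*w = w*(w - 2)*(w + 2)*(w + 5)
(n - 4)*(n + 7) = n^2 + 3*n - 28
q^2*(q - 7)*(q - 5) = q^4 - 12*q^3 + 35*q^2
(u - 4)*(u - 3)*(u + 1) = u^3 - 6*u^2 + 5*u + 12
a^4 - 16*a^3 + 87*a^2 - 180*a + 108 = (a - 6)^2*(a - 3)*(a - 1)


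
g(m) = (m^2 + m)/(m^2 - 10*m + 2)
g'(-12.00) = -0.02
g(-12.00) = 0.50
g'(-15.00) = -0.02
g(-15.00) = 0.56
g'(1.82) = -0.16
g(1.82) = -0.40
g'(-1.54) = -0.08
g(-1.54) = 0.04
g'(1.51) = -0.15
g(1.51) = -0.35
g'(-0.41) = -0.04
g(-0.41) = -0.04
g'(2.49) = -0.20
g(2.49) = -0.52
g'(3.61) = -0.29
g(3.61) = -0.79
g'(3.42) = -0.27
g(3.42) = -0.74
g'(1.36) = -0.14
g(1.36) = -0.33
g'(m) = (10 - 2*m)*(m^2 + m)/(m^2 - 10*m + 2)^2 + (2*m + 1)/(m^2 - 10*m + 2) = (-11*m^2 + 4*m + 2)/(m^4 - 20*m^3 + 104*m^2 - 40*m + 4)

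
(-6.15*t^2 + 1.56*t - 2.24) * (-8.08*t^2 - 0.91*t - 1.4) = 49.692*t^4 - 7.0083*t^3 + 25.2896*t^2 - 0.1456*t + 3.136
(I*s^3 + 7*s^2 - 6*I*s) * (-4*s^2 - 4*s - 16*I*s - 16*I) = -4*I*s^5 - 12*s^4 - 4*I*s^4 - 12*s^3 - 88*I*s^3 - 96*s^2 - 88*I*s^2 - 96*s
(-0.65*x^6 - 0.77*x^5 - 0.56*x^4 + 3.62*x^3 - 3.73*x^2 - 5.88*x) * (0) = 0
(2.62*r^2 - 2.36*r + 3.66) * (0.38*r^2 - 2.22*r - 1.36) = 0.9956*r^4 - 6.7132*r^3 + 3.0668*r^2 - 4.9156*r - 4.9776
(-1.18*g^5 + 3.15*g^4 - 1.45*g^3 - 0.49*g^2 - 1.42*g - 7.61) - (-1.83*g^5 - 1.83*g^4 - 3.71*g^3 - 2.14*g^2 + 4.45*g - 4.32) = 0.65*g^5 + 4.98*g^4 + 2.26*g^3 + 1.65*g^2 - 5.87*g - 3.29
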